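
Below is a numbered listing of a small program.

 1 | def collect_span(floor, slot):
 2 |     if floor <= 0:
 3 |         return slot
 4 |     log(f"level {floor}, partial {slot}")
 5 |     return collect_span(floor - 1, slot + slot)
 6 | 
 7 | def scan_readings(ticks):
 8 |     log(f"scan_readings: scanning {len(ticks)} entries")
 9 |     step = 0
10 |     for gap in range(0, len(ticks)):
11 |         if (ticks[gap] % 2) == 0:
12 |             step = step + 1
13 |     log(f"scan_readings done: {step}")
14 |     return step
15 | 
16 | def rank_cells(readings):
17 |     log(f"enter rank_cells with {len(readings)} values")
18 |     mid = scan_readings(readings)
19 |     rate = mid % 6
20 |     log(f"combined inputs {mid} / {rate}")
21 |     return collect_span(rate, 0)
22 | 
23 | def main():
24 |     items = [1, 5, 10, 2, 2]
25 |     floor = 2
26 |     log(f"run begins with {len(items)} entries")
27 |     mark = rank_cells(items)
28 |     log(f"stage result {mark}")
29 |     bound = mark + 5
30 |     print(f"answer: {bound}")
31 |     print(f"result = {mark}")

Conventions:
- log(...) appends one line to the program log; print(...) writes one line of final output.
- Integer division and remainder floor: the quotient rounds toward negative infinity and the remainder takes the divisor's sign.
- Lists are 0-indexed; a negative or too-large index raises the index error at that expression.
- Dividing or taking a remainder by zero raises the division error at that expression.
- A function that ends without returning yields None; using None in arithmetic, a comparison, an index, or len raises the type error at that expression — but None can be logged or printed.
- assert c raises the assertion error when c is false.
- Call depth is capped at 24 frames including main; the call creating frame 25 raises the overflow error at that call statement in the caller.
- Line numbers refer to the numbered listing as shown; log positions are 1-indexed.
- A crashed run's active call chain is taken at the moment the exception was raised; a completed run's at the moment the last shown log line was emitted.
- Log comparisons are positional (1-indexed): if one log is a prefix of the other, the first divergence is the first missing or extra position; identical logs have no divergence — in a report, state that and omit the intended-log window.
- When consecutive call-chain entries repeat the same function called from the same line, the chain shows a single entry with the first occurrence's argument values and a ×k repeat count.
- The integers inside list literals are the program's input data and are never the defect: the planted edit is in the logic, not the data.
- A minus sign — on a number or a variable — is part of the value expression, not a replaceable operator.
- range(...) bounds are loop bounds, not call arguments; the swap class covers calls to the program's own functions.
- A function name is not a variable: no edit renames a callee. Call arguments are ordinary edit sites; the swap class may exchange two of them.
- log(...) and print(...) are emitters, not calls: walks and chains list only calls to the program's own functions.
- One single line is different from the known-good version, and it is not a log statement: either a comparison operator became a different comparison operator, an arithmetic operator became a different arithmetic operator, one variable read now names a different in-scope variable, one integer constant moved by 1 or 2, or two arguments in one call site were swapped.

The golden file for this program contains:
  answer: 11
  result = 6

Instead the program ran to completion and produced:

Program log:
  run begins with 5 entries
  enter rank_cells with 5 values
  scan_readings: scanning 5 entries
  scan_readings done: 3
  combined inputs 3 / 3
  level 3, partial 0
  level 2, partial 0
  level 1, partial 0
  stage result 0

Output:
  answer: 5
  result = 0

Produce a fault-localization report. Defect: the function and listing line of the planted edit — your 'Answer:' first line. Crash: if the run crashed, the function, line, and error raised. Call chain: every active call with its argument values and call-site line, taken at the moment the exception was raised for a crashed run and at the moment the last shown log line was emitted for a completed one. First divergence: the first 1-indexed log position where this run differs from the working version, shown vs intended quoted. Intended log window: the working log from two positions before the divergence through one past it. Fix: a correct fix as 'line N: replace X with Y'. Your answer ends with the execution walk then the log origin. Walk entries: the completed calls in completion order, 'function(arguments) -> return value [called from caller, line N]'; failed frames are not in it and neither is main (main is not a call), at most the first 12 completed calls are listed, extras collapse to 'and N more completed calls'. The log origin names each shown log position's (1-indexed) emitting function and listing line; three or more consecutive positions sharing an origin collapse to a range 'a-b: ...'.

Answer: the defect is in collect_span at line 5.
The tell: The earliest visible damage is log position 7 — 'level 2, partial 0' rather than the intended 'level 2, partial 3'.
Call chain: main.
First divergence: position 7 — the shown line 'level 2, partial 0' should read 'level 2, partial 3'.
Intended log window:
  5: combined inputs 3 / 3
  6: level 3, partial 0
  7: level 2, partial 3
  8: level 1, partial 5
Execution walk:
  scan_readings([1, 5, 10, 2, 2]) -> 3  [called from rank_cells, line 18]
  collect_span(0, 0) -> 0  [called from collect_span, line 5]
  collect_span(1, 0) -> 0  [called from collect_span, line 5]
  collect_span(2, 0) -> 0  [called from collect_span, line 5]
  collect_span(3, 0) -> 0  [called from rank_cells, line 21]
  rank_cells([1, 5, 10, 2, 2]) -> 0  [called from main, line 27]
Log origin:
  1: from main, line 26
  2: from rank_cells, line 17
  3: from scan_readings, line 8
  4: from scan_readings, line 13
  5: from rank_cells, line 20
  6-8: from collect_span, line 4
  9: from main, line 28
A correct fix: line 5: replace `slot + slot` with `slot + floor`.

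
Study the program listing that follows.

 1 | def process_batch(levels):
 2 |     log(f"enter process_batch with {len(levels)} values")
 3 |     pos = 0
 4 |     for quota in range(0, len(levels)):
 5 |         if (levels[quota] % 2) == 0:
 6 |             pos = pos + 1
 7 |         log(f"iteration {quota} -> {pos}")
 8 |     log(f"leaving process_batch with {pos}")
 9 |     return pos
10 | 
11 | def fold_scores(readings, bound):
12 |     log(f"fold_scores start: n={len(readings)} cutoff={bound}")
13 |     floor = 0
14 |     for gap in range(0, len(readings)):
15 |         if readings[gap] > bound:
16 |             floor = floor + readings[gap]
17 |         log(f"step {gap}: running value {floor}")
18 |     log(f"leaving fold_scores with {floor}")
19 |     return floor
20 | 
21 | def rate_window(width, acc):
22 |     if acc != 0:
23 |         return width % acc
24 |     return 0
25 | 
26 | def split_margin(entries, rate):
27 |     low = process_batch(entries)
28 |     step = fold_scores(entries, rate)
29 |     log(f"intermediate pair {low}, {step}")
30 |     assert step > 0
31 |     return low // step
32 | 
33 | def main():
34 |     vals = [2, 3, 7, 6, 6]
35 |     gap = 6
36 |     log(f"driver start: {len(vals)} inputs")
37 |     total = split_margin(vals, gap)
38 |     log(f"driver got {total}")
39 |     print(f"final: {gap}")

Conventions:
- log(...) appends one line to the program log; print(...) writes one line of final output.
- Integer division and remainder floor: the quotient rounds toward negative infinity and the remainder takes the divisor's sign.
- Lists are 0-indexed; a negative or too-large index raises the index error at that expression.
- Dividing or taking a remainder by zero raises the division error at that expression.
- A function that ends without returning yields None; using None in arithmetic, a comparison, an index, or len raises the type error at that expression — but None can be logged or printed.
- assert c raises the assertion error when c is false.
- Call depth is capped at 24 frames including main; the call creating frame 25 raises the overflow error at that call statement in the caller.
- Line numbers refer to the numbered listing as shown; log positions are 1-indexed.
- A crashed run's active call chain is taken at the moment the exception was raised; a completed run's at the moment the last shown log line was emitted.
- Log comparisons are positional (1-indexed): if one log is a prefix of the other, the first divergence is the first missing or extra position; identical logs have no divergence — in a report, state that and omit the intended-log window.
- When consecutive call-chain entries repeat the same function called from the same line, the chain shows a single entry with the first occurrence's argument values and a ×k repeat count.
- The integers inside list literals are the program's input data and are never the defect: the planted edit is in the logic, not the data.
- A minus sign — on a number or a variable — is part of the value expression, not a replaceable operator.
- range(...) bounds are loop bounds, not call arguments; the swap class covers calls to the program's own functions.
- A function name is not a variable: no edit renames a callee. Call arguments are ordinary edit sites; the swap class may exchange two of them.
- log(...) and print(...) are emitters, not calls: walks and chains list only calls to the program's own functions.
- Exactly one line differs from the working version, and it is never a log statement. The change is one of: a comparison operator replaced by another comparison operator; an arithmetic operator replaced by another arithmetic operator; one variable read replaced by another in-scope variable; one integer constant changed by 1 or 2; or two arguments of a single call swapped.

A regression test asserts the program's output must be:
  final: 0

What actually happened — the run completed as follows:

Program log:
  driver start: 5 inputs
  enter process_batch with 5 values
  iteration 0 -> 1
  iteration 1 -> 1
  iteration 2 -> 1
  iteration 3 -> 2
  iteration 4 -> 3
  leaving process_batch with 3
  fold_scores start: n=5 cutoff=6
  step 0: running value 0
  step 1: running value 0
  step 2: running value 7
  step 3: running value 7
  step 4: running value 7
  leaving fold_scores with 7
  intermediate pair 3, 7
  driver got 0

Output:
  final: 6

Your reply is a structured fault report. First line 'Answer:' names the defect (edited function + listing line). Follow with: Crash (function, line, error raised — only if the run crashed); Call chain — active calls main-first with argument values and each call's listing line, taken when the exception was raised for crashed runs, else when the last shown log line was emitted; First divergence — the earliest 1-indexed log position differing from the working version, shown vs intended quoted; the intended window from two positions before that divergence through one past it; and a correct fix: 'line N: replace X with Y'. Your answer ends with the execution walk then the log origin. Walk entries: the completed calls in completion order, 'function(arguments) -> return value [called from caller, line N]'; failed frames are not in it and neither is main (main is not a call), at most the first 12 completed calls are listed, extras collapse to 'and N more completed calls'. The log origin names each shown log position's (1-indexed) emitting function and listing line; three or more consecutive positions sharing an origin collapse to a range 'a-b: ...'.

Answer: the defect is in main at line 39.
The tell: Nothing in the log betrays the bug — only the output does.
Call chain: main.
First divergence: none; the two logs match at every position.
Execution walk:
  process_batch([2, 3, 7, 6, 6]) -> 3  [called from split_margin, line 27]
  fold_scores([2, 3, 7, 6, 6], 6) -> 7  [called from split_margin, line 28]
  split_margin([2, 3, 7, 6, 6], 6) -> 0  [called from main, line 37]
Log line origins:
  1: emitted by main (line 36)
  2: emitted by process_batch (line 2)
  3-7: emitted by process_batch (line 7)
  8: emitted by process_batch (line 8)
  9: emitted by fold_scores (line 12)
  10-14: emitted by fold_scores (line 17)
  15: emitted by fold_scores (line 18)
  16: emitted by split_margin (line 29)
  17: emitted by main (line 38)
A correct fix: line 39: replace `gap` with `total`.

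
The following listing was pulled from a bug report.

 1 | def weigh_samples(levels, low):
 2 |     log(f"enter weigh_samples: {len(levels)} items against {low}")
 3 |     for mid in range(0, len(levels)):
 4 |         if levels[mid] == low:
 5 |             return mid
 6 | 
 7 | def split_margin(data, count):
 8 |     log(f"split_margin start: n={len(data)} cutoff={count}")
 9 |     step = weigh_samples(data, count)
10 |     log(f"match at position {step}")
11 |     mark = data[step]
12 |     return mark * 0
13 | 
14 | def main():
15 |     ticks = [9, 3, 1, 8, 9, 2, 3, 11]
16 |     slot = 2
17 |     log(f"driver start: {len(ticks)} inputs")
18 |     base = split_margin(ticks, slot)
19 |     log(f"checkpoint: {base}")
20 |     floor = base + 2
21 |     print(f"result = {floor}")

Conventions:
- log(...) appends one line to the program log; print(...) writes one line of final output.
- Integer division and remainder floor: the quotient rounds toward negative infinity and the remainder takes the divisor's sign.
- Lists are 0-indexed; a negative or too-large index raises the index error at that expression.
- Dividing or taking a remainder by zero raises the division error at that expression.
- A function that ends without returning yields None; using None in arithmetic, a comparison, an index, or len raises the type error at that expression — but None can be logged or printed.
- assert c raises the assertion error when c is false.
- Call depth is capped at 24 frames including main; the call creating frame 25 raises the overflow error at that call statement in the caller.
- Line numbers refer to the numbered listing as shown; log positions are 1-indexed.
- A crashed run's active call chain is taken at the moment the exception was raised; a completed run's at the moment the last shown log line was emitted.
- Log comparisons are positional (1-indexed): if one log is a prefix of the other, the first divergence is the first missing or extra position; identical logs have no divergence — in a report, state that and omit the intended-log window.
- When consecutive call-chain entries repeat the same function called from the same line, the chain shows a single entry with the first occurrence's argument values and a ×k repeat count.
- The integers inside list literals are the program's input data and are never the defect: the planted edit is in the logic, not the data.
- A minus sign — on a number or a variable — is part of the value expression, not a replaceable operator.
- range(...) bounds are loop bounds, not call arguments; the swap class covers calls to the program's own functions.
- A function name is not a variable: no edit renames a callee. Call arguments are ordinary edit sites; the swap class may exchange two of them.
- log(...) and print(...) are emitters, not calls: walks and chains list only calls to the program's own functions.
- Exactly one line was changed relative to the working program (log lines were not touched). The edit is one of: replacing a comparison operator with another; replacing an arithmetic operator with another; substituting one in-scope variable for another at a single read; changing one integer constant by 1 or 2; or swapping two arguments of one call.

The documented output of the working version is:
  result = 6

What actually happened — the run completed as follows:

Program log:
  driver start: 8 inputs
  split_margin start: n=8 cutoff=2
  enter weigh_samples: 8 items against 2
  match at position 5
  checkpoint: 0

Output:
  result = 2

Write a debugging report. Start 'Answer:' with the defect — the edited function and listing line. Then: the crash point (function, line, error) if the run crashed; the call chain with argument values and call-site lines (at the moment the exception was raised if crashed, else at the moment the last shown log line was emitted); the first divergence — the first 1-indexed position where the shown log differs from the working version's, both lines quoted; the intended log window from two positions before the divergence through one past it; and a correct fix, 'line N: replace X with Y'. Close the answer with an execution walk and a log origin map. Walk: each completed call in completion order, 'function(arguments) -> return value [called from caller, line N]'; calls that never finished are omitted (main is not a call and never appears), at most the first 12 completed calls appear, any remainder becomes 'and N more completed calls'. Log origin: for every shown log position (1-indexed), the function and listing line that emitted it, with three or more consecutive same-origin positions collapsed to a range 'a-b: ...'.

Answer: the defect is in split_margin at line 12.
The tell: Log line 5 is where behavior first shows: 'checkpoint: 0' appears instead of 'checkpoint: 4'.
Call chain: main.
First divergence: at position 5 the run shows 'checkpoint: 0' where the working version logs 'checkpoint: 4'.
Intended log window:
  3: enter weigh_samples: 8 items against 2
  4: match at position 5
  5: checkpoint: 4
Execution walk:
  weigh_samples([9, 3, 1, 8, 9, 2, 3, 11], 2) -> 5  [called from split_margin, line 9]
  split_margin([9, 3, 1, 8, 9, 2, 3, 11], 2) -> 0  [called from main, line 18]
Log line origins:
  1: from main, line 17
  2: from split_margin, line 8
  3: from weigh_samples, line 2
  4: from split_margin, line 10
  5: from main, line 19
A correct fix: line 12: replace `0` with `2`.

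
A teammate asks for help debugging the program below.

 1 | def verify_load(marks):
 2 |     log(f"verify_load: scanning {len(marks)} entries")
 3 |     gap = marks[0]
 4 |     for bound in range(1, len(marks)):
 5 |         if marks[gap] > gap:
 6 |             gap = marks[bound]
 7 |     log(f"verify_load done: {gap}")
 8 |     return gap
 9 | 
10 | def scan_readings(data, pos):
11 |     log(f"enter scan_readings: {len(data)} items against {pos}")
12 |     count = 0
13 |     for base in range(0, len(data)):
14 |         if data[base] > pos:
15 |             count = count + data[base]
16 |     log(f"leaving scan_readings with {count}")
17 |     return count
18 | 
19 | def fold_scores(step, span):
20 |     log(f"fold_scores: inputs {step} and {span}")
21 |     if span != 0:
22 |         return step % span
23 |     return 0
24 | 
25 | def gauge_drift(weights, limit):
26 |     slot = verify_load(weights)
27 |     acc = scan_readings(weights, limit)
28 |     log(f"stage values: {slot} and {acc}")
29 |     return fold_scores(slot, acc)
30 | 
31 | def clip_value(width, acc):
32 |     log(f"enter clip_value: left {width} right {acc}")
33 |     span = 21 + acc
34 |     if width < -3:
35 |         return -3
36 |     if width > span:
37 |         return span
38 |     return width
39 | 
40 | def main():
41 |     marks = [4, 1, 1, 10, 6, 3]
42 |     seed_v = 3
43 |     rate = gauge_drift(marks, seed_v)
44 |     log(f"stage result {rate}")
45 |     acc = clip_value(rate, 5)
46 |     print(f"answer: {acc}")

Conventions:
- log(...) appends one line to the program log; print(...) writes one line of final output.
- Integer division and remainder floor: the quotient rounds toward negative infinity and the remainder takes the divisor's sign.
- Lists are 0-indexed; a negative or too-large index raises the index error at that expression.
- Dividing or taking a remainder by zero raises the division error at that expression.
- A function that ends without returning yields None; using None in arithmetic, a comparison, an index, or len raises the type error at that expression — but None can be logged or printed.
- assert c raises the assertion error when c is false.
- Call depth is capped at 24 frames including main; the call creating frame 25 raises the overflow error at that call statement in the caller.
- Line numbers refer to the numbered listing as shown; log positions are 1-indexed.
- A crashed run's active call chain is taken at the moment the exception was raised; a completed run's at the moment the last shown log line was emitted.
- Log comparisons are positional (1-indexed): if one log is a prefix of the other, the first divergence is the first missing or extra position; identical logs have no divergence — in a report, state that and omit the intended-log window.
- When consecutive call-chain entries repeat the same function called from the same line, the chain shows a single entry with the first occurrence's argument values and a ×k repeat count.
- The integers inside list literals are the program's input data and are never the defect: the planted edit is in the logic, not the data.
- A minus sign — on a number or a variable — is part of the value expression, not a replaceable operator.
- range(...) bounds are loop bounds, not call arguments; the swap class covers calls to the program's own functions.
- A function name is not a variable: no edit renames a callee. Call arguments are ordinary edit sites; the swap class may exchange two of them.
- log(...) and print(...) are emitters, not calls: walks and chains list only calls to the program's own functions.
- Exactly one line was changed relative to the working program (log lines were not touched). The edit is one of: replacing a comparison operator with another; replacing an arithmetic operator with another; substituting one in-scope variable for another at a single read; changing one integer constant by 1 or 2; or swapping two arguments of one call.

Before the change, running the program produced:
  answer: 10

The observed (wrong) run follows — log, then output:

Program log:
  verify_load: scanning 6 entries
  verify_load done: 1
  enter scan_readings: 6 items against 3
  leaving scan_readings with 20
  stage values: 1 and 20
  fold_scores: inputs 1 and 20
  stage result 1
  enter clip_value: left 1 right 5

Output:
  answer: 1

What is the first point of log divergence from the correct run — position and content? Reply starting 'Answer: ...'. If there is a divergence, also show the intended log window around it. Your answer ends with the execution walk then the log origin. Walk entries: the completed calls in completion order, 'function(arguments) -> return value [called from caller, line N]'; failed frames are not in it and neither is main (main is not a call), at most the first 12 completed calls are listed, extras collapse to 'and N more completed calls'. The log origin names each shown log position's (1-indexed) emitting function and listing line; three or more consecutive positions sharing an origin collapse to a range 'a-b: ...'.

Answer: position 2 — the shown line 'verify_load done: 1' should read 'verify_load done: 10'.
Intended log window:
  1: verify_load: scanning 6 entries
  2: verify_load done: 10
  3: enter scan_readings: 6 items against 3
Execution walk:
  verify_load([4, 1, 1, 10, 6, 3]) -> 1  [called from gauge_drift, line 26]
  scan_readings([4, 1, 1, 10, 6, 3], 3) -> 20  [called from gauge_drift, line 27]
  fold_scores(1, 20) -> 1  [called from gauge_drift, line 29]
  gauge_drift([4, 1, 1, 10, 6, 3], 3) -> 1  [called from main, line 43]
  clip_value(1, 5) -> 1  [called from main, line 45]
Log origin:
  1: from verify_load, line 2
  2: from verify_load, line 7
  3: from scan_readings, line 11
  4: from scan_readings, line 16
  5: from gauge_drift, line 28
  6: from fold_scores, line 20
  7: from main, line 44
  8: from clip_value, line 32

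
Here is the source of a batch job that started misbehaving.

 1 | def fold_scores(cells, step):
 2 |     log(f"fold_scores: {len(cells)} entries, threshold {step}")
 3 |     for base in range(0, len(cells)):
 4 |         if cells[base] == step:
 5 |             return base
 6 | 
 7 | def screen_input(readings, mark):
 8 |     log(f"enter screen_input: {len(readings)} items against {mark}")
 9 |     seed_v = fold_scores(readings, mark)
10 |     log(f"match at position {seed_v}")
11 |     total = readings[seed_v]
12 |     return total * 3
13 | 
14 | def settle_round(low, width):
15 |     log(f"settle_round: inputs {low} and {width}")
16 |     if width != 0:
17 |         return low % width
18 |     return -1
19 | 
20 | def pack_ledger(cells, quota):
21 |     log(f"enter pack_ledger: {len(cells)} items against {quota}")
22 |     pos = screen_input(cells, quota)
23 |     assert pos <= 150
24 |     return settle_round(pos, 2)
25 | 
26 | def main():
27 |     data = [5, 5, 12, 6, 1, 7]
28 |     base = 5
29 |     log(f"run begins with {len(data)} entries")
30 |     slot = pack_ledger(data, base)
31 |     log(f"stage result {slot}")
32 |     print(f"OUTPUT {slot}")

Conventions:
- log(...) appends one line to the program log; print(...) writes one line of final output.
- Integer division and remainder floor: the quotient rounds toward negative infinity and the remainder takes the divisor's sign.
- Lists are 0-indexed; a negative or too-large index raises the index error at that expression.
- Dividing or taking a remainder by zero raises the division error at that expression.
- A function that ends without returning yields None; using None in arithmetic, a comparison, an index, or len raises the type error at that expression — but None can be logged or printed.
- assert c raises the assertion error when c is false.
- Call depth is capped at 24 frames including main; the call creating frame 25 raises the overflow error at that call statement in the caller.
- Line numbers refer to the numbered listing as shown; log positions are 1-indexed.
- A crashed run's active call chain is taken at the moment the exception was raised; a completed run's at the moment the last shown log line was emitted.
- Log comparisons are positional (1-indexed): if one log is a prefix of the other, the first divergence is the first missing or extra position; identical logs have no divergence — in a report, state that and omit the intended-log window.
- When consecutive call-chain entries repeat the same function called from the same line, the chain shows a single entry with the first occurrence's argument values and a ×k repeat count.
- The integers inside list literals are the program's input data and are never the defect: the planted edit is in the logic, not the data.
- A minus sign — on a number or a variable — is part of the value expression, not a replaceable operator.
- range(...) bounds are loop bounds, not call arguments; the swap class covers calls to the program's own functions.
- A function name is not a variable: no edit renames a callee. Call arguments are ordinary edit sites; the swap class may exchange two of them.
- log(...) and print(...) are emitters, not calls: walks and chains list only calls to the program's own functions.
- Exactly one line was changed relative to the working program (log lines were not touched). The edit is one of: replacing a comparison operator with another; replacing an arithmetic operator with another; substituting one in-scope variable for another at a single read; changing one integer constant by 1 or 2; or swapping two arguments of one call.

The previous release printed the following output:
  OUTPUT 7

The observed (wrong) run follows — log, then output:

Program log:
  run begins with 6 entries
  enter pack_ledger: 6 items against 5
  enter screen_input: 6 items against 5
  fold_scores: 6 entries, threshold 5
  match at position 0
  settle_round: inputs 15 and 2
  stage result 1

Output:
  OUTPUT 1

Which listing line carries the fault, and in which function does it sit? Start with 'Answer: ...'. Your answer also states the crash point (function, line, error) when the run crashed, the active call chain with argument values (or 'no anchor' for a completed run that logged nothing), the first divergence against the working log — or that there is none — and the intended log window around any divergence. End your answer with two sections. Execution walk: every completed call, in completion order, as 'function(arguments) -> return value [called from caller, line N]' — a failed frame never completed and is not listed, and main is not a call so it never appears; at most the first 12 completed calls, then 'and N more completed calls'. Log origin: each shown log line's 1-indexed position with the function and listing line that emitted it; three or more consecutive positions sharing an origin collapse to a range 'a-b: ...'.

Answer: the defect is in settle_round at line 17.
Core observation: Log line 7 is where behavior first shows: 'stage result 1' appears instead of 'stage result 7'.
Call chain: main.
First divergence: position 7; shown 'stage result 1' vs intended 'stage result 7'.
Intended log window:
  5: match at position 0
  6: settle_round: inputs 15 and 2
  7: stage result 7
Execution walk:
  fold_scores([5, 5, 12, 6, 1, 7], 5) -> 0  [called from screen_input, line 9]
  screen_input([5, 5, 12, 6, 1, 7], 5) -> 15  [called from pack_ledger, line 22]
  settle_round(15, 2) -> 1  [called from pack_ledger, line 24]
  pack_ledger([5, 5, 12, 6, 1, 7], 5) -> 1  [called from main, line 30]
Log line origins:
  1: from main, line 29
  2: from pack_ledger, line 21
  3: from screen_input, line 8
  4: from fold_scores, line 2
  5: from screen_input, line 10
  6: from settle_round, line 15
  7: from main, line 31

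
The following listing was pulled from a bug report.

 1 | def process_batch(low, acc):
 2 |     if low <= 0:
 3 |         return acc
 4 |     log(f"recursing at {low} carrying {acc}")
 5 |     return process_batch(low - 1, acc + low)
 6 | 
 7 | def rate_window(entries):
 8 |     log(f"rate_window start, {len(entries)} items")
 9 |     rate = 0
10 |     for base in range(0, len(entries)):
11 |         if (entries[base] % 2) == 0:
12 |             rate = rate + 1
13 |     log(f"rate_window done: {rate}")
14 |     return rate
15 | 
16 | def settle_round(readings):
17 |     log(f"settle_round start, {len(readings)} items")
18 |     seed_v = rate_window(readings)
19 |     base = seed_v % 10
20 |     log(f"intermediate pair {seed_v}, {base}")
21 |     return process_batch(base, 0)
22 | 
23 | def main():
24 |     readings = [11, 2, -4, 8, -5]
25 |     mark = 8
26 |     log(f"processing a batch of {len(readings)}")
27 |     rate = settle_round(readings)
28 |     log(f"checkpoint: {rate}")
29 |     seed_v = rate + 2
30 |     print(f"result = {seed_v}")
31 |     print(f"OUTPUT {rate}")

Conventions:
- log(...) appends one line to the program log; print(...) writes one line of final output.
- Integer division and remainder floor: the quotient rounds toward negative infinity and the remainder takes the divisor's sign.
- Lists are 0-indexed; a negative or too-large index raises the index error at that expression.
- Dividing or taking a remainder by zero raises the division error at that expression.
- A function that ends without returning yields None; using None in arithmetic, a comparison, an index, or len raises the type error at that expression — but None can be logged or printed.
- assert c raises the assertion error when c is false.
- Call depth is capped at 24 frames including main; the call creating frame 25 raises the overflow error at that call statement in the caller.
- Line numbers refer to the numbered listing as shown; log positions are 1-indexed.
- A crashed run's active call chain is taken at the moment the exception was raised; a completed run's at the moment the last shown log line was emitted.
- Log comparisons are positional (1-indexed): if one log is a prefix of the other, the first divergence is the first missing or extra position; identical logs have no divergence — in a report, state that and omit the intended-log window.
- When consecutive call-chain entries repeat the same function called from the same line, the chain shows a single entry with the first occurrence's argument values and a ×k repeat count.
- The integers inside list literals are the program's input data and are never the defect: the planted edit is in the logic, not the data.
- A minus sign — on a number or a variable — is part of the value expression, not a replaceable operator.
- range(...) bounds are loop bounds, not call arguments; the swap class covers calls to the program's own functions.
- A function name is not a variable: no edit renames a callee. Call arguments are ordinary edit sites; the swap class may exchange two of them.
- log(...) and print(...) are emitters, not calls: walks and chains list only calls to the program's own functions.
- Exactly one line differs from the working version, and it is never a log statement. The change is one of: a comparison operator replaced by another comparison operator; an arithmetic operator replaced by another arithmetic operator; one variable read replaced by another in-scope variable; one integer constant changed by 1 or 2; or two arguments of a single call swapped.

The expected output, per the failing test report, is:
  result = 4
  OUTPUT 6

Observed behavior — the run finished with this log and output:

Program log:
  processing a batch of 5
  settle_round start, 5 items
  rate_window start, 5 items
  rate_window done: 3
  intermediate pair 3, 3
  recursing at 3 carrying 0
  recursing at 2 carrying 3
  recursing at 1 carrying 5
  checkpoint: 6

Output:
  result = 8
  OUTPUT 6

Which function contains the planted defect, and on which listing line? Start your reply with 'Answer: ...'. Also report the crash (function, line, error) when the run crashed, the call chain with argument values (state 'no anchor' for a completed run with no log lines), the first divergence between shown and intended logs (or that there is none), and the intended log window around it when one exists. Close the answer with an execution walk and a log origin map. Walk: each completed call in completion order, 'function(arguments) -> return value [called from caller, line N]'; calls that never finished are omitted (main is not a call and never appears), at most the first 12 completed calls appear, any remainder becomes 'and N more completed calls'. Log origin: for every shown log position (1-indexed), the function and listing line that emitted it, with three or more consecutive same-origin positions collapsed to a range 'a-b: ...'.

Answer: the defect is in main at line 29.
The tell: Nothing in the log betrays the bug — only the output does.
Call chain: main.
First divergence: there is none — every log position agrees.
Execution walk:
  rate_window([11, 2, -4, 8, -5]) -> 3  [called from settle_round, line 18]
  process_batch(0, 6) -> 6  [called from process_batch, line 5]
  process_batch(1, 5) -> 6  [called from process_batch, line 5]
  process_batch(2, 3) -> 6  [called from process_batch, line 5]
  process_batch(3, 0) -> 6  [called from settle_round, line 21]
  settle_round([11, 2, -4, 8, -5]) -> 6  [called from main, line 27]
Origin of each log line:
  1 — main, line 26
  2 — settle_round, line 17
  3 — rate_window, line 8
  4 — rate_window, line 13
  5 — settle_round, line 20
  6-8 — process_batch, line 4
  9 — main, line 28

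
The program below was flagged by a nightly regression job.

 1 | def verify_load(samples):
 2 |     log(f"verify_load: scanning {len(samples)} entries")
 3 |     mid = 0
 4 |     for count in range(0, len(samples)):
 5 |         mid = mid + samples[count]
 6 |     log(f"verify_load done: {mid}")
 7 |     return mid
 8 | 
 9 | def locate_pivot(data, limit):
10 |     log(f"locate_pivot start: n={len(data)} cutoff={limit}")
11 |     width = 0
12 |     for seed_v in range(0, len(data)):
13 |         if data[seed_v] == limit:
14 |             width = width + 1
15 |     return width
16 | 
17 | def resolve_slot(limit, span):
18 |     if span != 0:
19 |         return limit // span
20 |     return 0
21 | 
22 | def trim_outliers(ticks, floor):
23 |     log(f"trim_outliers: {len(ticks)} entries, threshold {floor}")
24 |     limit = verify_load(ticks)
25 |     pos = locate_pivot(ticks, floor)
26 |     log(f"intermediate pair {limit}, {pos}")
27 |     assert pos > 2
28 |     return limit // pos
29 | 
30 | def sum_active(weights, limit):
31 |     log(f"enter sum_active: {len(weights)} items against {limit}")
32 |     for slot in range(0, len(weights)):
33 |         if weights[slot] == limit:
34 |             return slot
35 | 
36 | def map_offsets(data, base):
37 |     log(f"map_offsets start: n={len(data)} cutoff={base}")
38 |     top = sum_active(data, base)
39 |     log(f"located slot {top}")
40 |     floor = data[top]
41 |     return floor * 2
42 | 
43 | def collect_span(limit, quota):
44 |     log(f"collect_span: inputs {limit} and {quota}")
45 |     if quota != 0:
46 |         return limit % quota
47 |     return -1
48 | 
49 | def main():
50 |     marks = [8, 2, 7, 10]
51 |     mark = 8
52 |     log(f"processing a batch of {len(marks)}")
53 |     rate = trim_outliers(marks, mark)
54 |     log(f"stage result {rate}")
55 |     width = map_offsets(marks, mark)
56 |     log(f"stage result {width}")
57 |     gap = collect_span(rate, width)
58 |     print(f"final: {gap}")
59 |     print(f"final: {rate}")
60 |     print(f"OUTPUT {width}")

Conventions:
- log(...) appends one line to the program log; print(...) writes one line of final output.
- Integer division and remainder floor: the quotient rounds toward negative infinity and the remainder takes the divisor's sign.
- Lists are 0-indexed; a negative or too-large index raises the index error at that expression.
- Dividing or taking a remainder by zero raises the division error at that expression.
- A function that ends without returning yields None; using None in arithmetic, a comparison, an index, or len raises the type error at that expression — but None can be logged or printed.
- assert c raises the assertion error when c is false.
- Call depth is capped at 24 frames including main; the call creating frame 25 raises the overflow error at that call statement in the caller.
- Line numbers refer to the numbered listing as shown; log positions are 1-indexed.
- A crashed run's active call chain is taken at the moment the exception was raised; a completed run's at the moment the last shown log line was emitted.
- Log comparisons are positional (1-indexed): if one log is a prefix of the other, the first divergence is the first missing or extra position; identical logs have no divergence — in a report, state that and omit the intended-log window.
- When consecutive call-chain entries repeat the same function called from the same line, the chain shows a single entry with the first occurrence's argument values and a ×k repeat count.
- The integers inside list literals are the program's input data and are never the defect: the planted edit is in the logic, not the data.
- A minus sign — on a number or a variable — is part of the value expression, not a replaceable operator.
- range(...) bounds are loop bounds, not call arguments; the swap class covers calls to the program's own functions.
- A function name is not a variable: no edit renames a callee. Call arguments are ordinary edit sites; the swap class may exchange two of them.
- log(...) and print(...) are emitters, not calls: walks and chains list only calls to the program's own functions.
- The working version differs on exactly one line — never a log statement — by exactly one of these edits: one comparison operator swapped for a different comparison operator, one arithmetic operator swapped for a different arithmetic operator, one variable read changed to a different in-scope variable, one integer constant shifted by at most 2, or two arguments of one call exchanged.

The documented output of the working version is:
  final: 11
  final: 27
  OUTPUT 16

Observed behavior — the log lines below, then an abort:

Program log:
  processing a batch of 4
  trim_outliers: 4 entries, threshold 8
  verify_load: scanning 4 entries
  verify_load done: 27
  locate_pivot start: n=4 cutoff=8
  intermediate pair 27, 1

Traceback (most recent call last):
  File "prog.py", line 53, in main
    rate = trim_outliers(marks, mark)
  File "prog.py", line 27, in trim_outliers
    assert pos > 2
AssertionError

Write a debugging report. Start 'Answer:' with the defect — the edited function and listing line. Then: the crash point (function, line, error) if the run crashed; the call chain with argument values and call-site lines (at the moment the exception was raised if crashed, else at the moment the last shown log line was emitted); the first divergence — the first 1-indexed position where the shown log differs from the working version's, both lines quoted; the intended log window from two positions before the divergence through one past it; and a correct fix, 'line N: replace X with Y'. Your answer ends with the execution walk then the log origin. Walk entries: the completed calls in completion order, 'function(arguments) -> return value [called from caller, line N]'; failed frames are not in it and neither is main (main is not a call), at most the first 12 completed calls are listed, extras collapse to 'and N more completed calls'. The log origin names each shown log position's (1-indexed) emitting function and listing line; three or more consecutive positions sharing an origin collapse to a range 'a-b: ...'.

Answer: the defect is in trim_outliers at line 27.
Core observation: After 6 matching log lines the faulty run goes silent, while the working version continues with 'stage result 27'.
Crash: trim_outliers, line 27, AssertionError.
Call chain: main -> trim_outliers([8, 2, 7, 10], 8) (called at line 53).
First divergence: position 7 — the faulty run's log ends after 6 lines; the working version continues with 'stage result 27'.
Intended log window:
  5: locate_pivot start: n=4 cutoff=8
  6: intermediate pair 27, 1
  7: stage result 27
  8: map_offsets start: n=4 cutoff=8
Execution walk:
  verify_load([8, 2, 7, 10]) -> 27  [called from trim_outliers, line 24]
  locate_pivot([8, 2, 7, 10], 8) -> 1  [called from trim_outliers, line 25]
Log line origins:
  1: logged in main at line 52
  2: logged in trim_outliers at line 23
  3: logged in verify_load at line 2
  4: logged in verify_load at line 6
  5: logged in locate_pivot at line 10
  6: logged in trim_outliers at line 26
A correct fix: line 27: replace `2` with `0`.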